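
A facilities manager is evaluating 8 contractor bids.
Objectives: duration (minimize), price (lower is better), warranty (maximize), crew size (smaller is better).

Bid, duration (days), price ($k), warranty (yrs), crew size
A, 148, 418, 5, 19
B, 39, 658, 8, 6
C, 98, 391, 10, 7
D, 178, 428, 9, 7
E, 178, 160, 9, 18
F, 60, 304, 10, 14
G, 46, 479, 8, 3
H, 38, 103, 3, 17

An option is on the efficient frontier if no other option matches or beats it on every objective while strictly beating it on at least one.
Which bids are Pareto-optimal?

A: dominated by C (duration 98≤148, price 391≤418, warranty 10≥5, crew size 7≤19).
B: not dominated.
C: not dominated.
D: dominated by C (duration 98≤178, price 391≤428, warranty 10≥9, crew size 7≤7).
E: not dominated.
F: not dominated.
G: not dominated (best crew size).
H: not dominated (best duration).

B, C, E, F, G, H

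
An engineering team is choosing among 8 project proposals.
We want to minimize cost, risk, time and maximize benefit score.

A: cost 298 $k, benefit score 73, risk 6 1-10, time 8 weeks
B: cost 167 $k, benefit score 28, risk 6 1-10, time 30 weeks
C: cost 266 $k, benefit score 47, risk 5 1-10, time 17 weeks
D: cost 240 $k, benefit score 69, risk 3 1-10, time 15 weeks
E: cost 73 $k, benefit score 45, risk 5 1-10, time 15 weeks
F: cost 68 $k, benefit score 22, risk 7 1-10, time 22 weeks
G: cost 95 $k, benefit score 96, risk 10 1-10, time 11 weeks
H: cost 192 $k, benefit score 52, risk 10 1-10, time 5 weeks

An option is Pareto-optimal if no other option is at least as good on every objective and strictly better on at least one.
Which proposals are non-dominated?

A, D, E, F, G, H

A: not dominated.
B: dominated by E (cost 73≤167, benefit score 45≥28, risk 5≤6, time 15≤30).
C: dominated by D (cost 240≤266, benefit score 69≥47, risk 3≤5, time 15≤17).
D: not dominated (best risk).
E: not dominated.
F: not dominated (best cost).
G: not dominated (best benefit score).
H: not dominated (best time).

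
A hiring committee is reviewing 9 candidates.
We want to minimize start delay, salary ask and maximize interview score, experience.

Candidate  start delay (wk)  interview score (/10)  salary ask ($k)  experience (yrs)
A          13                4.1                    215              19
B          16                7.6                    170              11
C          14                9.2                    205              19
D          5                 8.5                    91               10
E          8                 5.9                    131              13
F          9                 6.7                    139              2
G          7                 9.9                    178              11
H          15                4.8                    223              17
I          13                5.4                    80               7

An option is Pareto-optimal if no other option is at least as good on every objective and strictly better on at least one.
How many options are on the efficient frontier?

A: not dominated.
B: not dominated.
C: not dominated.
D: not dominated (best start delay).
E: not dominated.
F: dominated by D (start delay 5≤9, interview score 8.5≥6.7, salary ask 91≤139, experience 10≥2).
G: not dominated (best interview score).
H: dominated by C (start delay 14≤15, interview score 9.2≥4.8, salary ask 205≤223, experience 19≥17).
I: not dominated (best salary ask).
Pareto-optimal: A, B, C, D, E, G, I → 7.

7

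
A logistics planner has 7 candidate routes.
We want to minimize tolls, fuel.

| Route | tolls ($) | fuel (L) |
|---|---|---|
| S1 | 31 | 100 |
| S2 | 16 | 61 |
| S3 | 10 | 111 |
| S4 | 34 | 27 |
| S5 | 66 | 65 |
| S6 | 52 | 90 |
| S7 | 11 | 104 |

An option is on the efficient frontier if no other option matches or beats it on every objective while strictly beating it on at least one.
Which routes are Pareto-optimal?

S2, S3, S4, S7

S1: dominated by S2 (tolls 16≤31, fuel 61≤100).
S2: not dominated.
S3: not dominated (best tolls).
S4: not dominated (best fuel).
S5: dominated by S2 (tolls 16≤66, fuel 61≤65).
S6: dominated by S2 (tolls 16≤52, fuel 61≤90).
S7: not dominated.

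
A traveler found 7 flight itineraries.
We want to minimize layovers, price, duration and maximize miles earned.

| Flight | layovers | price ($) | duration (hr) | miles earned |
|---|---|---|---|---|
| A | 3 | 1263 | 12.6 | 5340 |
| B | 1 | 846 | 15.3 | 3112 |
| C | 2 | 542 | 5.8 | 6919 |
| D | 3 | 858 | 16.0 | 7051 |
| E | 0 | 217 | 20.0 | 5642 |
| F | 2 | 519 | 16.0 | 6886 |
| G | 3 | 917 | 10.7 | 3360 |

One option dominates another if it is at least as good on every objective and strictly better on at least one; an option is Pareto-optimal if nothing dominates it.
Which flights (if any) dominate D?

A: worse on price (1263 vs 858).
B: worse on miles earned (3112 vs 7051).
C: worse on miles earned (6919 vs 7051).
E: worse on duration (20.0 vs 16.0).
F: worse on miles earned (6886 vs 7051).
G: worse on price (917 vs 858).
No option dominates D.

none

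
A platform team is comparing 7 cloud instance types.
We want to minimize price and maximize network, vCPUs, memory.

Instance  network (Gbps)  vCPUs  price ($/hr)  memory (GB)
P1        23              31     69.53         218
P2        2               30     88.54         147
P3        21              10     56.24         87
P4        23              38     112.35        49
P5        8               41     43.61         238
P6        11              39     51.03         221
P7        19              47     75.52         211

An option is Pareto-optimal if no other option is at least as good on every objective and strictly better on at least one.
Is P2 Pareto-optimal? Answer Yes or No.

No

P1 vs P2: network 23≥2, vCPUs 31≥30, price 69.53≤88.54, memory 218≥147 — P1 is at least as good on every objective and strictly better on at least one, so P1 dominates P2.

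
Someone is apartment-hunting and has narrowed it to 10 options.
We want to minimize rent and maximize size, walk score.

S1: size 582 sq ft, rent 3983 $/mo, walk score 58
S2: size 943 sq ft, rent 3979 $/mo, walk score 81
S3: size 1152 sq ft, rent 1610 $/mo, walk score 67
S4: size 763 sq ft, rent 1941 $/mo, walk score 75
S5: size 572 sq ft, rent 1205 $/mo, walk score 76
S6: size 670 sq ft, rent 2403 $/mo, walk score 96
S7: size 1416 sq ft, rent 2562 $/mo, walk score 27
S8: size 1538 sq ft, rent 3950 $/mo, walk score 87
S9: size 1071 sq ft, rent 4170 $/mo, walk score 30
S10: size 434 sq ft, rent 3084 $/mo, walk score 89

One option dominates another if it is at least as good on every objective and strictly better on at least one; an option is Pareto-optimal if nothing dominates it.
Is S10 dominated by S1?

No

S1 vs S10: S1 is worse on rent (3983 vs 3084), so it does not dominate S10.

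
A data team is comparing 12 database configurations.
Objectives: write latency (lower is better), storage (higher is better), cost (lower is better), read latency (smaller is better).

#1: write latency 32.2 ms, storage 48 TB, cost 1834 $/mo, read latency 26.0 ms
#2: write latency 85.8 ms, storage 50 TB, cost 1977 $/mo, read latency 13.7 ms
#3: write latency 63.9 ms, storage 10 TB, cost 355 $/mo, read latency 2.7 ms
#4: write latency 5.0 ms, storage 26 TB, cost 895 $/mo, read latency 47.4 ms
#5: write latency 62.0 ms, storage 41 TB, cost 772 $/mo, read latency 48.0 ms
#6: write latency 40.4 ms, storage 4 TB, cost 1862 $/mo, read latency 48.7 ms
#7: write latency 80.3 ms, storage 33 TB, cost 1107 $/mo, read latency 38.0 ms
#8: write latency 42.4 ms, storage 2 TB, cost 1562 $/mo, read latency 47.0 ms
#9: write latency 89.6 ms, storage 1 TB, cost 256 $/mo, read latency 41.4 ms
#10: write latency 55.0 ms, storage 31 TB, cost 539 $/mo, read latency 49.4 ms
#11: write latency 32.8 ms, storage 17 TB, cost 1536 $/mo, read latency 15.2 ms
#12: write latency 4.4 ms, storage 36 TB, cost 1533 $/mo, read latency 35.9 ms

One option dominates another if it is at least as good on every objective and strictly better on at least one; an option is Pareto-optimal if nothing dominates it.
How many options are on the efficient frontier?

10

#1: not dominated.
#2: not dominated (best storage).
#3: not dominated (best read latency).
#4: not dominated.
#5: not dominated.
#6: dominated by #1 (write latency 32.2≤40.4, storage 48≥4, cost 1834≤1862, read latency 26.0≤48.7).
#7: not dominated.
#8: dominated by #11 (write latency 32.8≤42.4, storage 17≥2, cost 1536≤1562, read latency 15.2≤47.0).
#9: not dominated (best cost).
#10: not dominated.
#11: not dominated.
#12: not dominated (best write latency).
Pareto-optimal: #1, #2, #3, #4, #5, #7, #9, #10, #11, #12 → 10.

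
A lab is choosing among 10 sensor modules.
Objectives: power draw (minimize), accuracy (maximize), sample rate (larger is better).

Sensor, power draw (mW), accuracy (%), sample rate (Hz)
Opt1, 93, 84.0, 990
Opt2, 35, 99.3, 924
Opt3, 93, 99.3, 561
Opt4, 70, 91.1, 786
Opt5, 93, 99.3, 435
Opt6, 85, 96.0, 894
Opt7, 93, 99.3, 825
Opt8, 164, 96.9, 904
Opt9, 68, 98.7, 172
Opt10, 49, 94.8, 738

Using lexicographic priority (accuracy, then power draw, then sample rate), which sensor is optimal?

Opt2

First maximize accuracy: best is 99.3, kept {Opt2, Opt3, Opt5, Opt7}.
Then minimize power draw: best is 35, kept {Opt2}.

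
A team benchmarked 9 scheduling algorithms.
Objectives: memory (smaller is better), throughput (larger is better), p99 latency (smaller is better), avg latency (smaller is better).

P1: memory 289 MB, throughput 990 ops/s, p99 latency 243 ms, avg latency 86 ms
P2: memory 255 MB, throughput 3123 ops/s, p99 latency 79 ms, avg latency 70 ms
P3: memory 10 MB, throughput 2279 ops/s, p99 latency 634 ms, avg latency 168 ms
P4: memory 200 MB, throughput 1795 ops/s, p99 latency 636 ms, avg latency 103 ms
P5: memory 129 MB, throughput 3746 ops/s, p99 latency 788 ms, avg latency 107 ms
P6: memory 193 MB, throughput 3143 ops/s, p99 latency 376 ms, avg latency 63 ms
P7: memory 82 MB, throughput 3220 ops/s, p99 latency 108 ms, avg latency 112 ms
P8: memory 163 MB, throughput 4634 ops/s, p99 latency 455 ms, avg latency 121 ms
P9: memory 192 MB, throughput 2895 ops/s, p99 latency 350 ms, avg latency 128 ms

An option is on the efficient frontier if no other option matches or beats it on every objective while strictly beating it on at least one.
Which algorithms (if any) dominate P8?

none

P1: worse on memory (289 vs 163).
P2: worse on memory (255 vs 163).
P3: worse on throughput (2279 vs 4634).
P4: worse on memory (200 vs 163).
P5: worse on throughput (3746 vs 4634).
P6: worse on memory (193 vs 163).
P7: worse on throughput (3220 vs 4634).
P9: worse on memory (192 vs 163).
No option dominates P8.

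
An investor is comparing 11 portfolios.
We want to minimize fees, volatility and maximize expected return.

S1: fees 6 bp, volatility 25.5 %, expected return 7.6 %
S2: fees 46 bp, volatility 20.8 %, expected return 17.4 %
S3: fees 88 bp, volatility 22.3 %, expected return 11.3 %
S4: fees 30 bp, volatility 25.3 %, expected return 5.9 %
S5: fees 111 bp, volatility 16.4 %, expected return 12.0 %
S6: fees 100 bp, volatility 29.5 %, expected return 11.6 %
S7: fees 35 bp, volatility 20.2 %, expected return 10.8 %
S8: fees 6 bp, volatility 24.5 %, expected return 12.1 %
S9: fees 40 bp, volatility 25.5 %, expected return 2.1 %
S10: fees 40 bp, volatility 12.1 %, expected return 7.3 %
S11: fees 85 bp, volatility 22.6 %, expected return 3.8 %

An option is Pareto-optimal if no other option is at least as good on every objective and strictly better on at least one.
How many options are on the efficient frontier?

5

S1: dominated by S8 (fees 6≤6, volatility 24.5≤25.5, expected return 12.1≥7.6).
S2: not dominated (best expected return).
S3: dominated by S2 (fees 46≤88, volatility 20.8≤22.3, expected return 17.4≥11.3).
S4: dominated by S8 (fees 6≤30, volatility 24.5≤25.3, expected return 12.1≥5.9).
S5: not dominated.
S6: dominated by S2 (fees 46≤100, volatility 20.8≤29.5, expected return 17.4≥11.6).
S7: not dominated.
S8: not dominated.
S9: dominated by S1 (fees 6≤40, volatility 25.5≤25.5, expected return 7.6≥2.1).
S10: not dominated (best volatility).
S11: dominated by S2 (fees 46≤85, volatility 20.8≤22.6, expected return 17.4≥3.8).
Pareto-optimal: S2, S5, S7, S8, S10 → 5.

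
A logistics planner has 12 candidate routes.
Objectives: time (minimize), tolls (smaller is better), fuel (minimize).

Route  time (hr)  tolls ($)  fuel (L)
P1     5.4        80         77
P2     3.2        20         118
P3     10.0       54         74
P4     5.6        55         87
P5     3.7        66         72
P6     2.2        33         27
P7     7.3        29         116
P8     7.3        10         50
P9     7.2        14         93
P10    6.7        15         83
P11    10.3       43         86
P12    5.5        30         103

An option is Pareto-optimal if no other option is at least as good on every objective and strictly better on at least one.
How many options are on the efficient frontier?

6

P1: dominated by P5 (time 3.7≤5.4, tolls 66≤80, fuel 72≤77).
P2: not dominated.
P3: dominated by P6 (time 2.2≤10.0, tolls 33≤54, fuel 27≤74).
P4: dominated by P6 (time 2.2≤5.6, tolls 33≤55, fuel 27≤87).
P5: dominated by P6 (time 2.2≤3.7, tolls 33≤66, fuel 27≤72).
P6: not dominated (best time).
P7: dominated by P8 (time 7.3≤7.3, tolls 10≤29, fuel 50≤116).
P8: not dominated (best tolls).
P9: not dominated.
P10: not dominated.
P11: dominated by P6 (time 2.2≤10.3, tolls 33≤43, fuel 27≤86).
P12: not dominated.
Pareto-optimal: P2, P6, P8, P9, P10, P12 → 6.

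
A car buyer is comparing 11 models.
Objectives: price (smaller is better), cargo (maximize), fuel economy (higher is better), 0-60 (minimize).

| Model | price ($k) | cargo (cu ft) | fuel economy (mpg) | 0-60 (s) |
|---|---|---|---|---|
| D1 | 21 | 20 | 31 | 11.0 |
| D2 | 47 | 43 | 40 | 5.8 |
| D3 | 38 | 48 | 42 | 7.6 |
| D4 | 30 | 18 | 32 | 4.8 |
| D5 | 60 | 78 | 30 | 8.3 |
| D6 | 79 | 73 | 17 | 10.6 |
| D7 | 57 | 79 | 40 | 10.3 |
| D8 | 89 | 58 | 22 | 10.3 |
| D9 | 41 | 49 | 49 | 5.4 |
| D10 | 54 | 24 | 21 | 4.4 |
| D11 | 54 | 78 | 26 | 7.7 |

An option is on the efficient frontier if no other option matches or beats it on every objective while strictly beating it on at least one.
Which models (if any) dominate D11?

none

D1: worse on cargo (20 vs 78).
D2: worse on cargo (43 vs 78).
D3: worse on cargo (48 vs 78).
D4: worse on cargo (18 vs 78).
D5: worse on price (60 vs 54).
D6: worse on price (79 vs 54).
D7: worse on price (57 vs 54).
D8: worse on price (89 vs 54).
D9: worse on cargo (49 vs 78).
D10: worse on cargo (24 vs 78).
No option dominates D11.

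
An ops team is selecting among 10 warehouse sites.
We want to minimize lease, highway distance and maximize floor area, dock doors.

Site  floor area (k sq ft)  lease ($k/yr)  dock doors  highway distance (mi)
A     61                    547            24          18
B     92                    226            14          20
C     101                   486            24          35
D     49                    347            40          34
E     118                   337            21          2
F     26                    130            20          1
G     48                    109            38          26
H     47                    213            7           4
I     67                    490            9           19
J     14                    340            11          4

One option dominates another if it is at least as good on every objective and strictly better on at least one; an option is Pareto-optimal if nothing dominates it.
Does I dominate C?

I vs C: I is worse on floor area (67 vs 101), so it does not dominate C.

No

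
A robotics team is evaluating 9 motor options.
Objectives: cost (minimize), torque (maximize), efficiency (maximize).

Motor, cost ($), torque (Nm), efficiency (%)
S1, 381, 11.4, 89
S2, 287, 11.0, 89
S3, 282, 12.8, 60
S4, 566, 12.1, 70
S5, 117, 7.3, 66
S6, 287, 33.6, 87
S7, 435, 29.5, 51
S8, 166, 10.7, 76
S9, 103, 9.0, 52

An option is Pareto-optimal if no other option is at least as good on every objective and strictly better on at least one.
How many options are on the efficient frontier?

S1: not dominated.
S2: not dominated.
S3: not dominated.
S4: dominated by S6 (cost 287≤566, torque 33.6≥12.1, efficiency 87≥70).
S5: not dominated.
S6: not dominated (best torque).
S7: dominated by S6 (cost 287≤435, torque 33.6≥29.5, efficiency 87≥51).
S8: not dominated.
S9: not dominated (best cost).
Pareto-optimal: S1, S2, S3, S5, S6, S8, S9 → 7.

7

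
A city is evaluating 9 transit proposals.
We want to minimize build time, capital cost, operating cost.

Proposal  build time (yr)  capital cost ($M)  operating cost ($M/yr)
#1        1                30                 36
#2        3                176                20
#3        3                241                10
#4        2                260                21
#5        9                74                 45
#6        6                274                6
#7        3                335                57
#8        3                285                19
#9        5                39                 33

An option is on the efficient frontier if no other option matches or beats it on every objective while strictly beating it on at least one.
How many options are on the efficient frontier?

6

#1: not dominated (best build time).
#2: not dominated.
#3: not dominated.
#4: not dominated.
#5: dominated by #1 (build time 1≤9, capital cost 30≤74, operating cost 36≤45).
#6: not dominated (best operating cost).
#7: dominated by #1 (build time 1≤3, capital cost 30≤335, operating cost 36≤57).
#8: dominated by #3 (build time 3≤3, capital cost 241≤285, operating cost 10≤19).
#9: not dominated.
Pareto-optimal: #1, #2, #3, #4, #6, #9 → 6.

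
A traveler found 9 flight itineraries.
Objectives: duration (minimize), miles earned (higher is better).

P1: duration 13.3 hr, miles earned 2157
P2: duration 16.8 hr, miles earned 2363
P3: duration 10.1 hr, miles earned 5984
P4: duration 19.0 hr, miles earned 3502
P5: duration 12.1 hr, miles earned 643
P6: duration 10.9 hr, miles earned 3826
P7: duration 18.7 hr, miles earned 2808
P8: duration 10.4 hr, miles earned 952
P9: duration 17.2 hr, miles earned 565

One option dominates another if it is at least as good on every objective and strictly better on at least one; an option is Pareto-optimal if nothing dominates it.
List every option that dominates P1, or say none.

P3: duration 10.1≤13.3, miles earned 5984≥2157 — dominates P1.
P6: duration 10.9≤13.3, miles earned 3826≥2157 — dominates P1.
Others (P2, P4, P5, P7, P8, P9) are each worse than P1 on at least one objective.

P3, P6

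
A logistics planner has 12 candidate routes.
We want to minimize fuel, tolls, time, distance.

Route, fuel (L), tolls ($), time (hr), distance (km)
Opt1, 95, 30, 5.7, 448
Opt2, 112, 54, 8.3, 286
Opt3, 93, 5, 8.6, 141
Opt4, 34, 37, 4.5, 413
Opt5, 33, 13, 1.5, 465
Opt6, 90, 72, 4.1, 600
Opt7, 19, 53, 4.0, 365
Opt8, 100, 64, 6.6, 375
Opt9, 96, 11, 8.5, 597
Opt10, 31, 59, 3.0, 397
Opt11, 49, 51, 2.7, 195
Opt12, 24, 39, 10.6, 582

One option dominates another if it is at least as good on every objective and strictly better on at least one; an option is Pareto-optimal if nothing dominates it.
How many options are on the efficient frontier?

Opt1: not dominated.
Opt2: dominated by Opt11 (fuel 49≤112, tolls 51≤54, time 2.7≤8.3, distance 195≤286).
Opt3: not dominated (best tolls).
Opt4: not dominated.
Opt5: not dominated (best time).
Opt6: dominated by Opt5 (fuel 33≤90, tolls 13≤72, time 1.5≤4.1, distance 465≤600).
Opt7: not dominated (best fuel).
Opt8: dominated by Opt7 (fuel 19≤100, tolls 53≤64, time 4.0≤6.6, distance 365≤375).
Opt9: not dominated.
Opt10: not dominated.
Opt11: not dominated.
Opt12: not dominated.
Pareto-optimal: Opt1, Opt3, Opt4, Opt5, Opt7, Opt9, Opt10, Opt11, Opt12 → 9.

9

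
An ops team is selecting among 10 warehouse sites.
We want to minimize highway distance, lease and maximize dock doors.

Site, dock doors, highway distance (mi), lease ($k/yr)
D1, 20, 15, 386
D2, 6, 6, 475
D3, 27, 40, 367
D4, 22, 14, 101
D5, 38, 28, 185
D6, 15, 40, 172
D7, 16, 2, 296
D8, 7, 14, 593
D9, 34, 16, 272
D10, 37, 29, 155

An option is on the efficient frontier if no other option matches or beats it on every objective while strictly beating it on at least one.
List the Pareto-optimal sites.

D4, D5, D7, D9, D10

D1: dominated by D4 (dock doors 22≥20, highway distance 14≤15, lease 101≤386).
D2: dominated by D7 (dock doors 16≥6, highway distance 2≤6, lease 296≤475).
D3: dominated by D5 (dock doors 38≥27, highway distance 28≤40, lease 185≤367).
D4: not dominated (best lease).
D5: not dominated (best dock doors).
D6: dominated by D4 (dock doors 22≥15, highway distance 14≤40, lease 101≤172).
D7: not dominated (best highway distance).
D8: dominated by D4 (dock doors 22≥7, highway distance 14≤14, lease 101≤593).
D9: not dominated.
D10: not dominated.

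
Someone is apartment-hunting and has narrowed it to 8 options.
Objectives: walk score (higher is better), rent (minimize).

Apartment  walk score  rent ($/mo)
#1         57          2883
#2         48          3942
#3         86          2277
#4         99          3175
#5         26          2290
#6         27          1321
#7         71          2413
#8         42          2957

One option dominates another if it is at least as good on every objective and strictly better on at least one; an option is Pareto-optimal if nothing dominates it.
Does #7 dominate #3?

#7 vs #3: #7 is worse on walk score (71 vs 86), so it does not dominate #3.

No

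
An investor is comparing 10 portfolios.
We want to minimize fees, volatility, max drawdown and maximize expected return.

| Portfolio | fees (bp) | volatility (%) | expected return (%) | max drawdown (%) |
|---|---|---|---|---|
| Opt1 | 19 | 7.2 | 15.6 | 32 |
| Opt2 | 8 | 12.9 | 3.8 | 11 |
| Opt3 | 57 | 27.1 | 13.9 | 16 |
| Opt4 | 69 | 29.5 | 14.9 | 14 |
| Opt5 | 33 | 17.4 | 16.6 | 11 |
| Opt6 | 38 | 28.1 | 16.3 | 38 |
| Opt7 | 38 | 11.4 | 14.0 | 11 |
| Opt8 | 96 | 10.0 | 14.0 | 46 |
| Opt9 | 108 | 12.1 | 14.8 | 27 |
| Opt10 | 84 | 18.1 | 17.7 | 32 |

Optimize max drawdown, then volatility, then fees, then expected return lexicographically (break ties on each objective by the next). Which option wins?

Opt7

First minimize max drawdown: best is 11, kept {Opt2, Opt5, Opt7}.
Then minimize volatility: best is 11.4, kept {Opt7}.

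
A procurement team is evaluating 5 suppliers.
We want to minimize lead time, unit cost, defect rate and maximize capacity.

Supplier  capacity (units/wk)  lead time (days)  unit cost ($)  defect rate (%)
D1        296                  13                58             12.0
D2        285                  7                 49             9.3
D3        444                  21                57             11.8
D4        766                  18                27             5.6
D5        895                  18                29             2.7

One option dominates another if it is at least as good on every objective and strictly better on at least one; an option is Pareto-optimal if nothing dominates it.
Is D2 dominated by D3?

No

D3 vs D2: D3 is worse on lead time (21 vs 7), so it does not dominate D2.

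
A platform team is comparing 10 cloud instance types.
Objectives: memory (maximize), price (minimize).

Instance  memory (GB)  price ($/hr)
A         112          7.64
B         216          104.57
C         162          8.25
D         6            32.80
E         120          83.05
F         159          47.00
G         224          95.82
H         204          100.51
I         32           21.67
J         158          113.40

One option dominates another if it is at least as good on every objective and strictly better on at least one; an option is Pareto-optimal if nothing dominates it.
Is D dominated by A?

Yes

A vs D: memory 112≥6, price 7.64≤32.80 — A is at least as good on every objective with at least one strict improvement.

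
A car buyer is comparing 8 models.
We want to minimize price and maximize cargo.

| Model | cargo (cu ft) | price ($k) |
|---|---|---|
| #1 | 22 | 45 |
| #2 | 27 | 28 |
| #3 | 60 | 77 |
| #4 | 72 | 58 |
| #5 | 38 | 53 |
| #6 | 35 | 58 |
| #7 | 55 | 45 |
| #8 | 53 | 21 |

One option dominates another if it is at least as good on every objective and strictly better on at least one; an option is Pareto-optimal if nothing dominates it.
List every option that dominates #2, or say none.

#8: cargo 53≥27, price 21≤28 — dominates #2.
Others (#1, #3, #4, #5, #6, #7) are each worse than #2 on at least one objective.

#8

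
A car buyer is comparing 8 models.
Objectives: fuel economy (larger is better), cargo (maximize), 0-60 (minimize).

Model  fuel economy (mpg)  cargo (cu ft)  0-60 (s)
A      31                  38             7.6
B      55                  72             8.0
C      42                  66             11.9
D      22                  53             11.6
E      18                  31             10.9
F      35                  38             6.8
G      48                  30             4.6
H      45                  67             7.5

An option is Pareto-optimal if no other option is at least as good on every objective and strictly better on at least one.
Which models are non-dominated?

B, F, G, H

A: dominated by F (fuel economy 35≥31, cargo 38≥38, 0-60 6.8≤7.6).
B: not dominated (best fuel economy).
C: dominated by B (fuel economy 55≥42, cargo 72≥66, 0-60 8.0≤11.9).
D: dominated by B (fuel economy 55≥22, cargo 72≥53, 0-60 8.0≤11.6).
E: dominated by A (fuel economy 31≥18, cargo 38≥31, 0-60 7.6≤10.9).
F: not dominated.
G: not dominated (best 0-60).
H: not dominated.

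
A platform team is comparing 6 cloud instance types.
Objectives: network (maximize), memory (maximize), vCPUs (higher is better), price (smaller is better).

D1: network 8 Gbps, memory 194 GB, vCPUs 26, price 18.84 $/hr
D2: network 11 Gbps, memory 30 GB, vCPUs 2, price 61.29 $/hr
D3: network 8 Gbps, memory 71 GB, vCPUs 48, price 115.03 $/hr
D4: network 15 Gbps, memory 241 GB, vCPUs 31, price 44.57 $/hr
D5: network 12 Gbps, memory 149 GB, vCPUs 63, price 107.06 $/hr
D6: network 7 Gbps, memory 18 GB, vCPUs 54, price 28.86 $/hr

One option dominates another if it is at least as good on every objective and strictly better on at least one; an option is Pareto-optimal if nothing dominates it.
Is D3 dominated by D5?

Yes

D5 vs D3: network 12≥8, memory 149≥71, vCPUs 63≥48, price 107.06≤115.03 — D5 is at least as good on every objective with at least one strict improvement.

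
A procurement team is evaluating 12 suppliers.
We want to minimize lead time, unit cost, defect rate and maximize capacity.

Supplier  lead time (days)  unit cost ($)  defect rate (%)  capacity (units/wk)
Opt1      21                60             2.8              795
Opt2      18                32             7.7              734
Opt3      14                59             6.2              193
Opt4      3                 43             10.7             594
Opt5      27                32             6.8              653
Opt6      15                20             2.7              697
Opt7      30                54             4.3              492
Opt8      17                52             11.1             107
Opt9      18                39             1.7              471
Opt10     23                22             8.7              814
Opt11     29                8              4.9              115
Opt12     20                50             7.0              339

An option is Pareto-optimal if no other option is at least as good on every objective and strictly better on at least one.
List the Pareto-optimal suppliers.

Opt1, Opt2, Opt3, Opt4, Opt6, Opt9, Opt10, Opt11

Opt1: not dominated.
Opt2: not dominated.
Opt3: not dominated.
Opt4: not dominated (best lead time).
Opt5: dominated by Opt6 (lead time 15≤27, unit cost 20≤32, defect rate 2.7≤6.8, capacity 697≥653).
Opt6: not dominated.
Opt7: dominated by Opt6 (lead time 15≤30, unit cost 20≤54, defect rate 2.7≤4.3, capacity 697≥492).
Opt8: dominated by Opt4 (lead time 3≤17, unit cost 43≤52, defect rate 10.7≤11.1, capacity 594≥107).
Opt9: not dominated (best defect rate).
Opt10: not dominated (best capacity).
Opt11: not dominated (best unit cost).
Opt12: dominated by Opt6 (lead time 15≤20, unit cost 20≤50, defect rate 2.7≤7.0, capacity 697≥339).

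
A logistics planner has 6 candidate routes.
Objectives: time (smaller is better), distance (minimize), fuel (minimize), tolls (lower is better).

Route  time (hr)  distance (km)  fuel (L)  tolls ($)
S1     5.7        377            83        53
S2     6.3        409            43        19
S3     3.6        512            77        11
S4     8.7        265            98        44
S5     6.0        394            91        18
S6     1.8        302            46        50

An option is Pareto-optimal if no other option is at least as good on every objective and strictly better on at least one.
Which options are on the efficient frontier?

S1: dominated by S6 (time 1.8≤5.7, distance 302≤377, fuel 46≤83, tolls 50≤53).
S2: not dominated (best fuel).
S3: not dominated (best tolls).
S4: not dominated (best distance).
S5: not dominated.
S6: not dominated (best time).

S2, S3, S4, S5, S6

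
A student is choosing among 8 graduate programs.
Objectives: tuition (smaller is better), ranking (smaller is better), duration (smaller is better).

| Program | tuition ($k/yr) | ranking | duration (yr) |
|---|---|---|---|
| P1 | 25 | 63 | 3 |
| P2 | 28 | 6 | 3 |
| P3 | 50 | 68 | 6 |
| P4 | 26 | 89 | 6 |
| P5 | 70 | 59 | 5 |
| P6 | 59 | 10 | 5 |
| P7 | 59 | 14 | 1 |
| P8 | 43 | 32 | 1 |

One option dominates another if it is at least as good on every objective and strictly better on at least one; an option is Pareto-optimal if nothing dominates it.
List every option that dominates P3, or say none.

P1: tuition 25≤50, ranking 63≤68, duration 3≤6 — dominates P3.
P2: tuition 28≤50, ranking 6≤68, duration 3≤6 — dominates P3.
P8: tuition 43≤50, ranking 32≤68, duration 1≤6 — dominates P3.
Others (P4, P5, P6, P7) are each worse than P3 on at least one objective.

P1, P2, P8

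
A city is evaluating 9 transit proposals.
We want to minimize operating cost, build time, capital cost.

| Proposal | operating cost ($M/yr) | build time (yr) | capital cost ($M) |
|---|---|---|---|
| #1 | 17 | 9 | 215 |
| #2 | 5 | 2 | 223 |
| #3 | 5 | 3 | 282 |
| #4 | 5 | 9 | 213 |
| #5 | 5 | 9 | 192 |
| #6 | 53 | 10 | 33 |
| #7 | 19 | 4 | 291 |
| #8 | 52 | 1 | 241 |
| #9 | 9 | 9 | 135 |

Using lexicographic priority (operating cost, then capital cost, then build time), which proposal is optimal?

#5

First minimize operating cost: best is 5, kept {#2, #3, #4, #5}.
Then minimize capital cost: best is 192, kept {#5}.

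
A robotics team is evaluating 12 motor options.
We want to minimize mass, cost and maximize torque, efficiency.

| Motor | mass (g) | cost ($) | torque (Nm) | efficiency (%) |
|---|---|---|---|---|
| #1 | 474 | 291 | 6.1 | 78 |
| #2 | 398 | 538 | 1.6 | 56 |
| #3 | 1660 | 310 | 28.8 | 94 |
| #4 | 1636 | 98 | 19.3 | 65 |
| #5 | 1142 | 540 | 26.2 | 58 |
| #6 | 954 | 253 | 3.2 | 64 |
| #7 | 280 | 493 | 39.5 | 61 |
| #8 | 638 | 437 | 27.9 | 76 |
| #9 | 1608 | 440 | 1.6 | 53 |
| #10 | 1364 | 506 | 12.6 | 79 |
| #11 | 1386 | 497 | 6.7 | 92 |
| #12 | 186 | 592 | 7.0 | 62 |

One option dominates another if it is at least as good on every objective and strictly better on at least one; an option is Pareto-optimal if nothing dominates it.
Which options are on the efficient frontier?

#1: not dominated.
#2: dominated by #7 (mass 280≤398, cost 493≤538, torque 39.5≥1.6, efficiency 61≥56).
#3: not dominated (best efficiency).
#4: not dominated (best cost).
#5: dominated by #7 (mass 280≤1142, cost 493≤540, torque 39.5≥26.2, efficiency 61≥58).
#6: not dominated.
#7: not dominated (best torque).
#8: not dominated.
#9: dominated by #1 (mass 474≤1608, cost 291≤440, torque 6.1≥1.6, efficiency 78≥53).
#10: not dominated.
#11: not dominated.
#12: not dominated (best mass).

#1, #3, #4, #6, #7, #8, #10, #11, #12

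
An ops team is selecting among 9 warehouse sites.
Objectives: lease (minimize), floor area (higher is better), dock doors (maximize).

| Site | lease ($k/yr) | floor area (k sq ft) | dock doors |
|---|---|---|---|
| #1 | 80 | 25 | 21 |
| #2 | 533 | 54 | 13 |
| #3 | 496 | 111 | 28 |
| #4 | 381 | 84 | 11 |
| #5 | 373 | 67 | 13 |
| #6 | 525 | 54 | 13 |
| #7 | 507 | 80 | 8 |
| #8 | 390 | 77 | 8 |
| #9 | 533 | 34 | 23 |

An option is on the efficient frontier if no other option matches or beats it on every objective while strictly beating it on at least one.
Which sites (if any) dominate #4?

#1: worse on floor area (25 vs 84).
#2: worse on lease (533 vs 381).
#3: worse on lease (496 vs 381).
#5: worse on floor area (67 vs 84).
#6: worse on lease (525 vs 381).
#7: worse on lease (507 vs 381).
#8: worse on lease (390 vs 381).
#9: worse on lease (533 vs 381).
No option dominates #4.

none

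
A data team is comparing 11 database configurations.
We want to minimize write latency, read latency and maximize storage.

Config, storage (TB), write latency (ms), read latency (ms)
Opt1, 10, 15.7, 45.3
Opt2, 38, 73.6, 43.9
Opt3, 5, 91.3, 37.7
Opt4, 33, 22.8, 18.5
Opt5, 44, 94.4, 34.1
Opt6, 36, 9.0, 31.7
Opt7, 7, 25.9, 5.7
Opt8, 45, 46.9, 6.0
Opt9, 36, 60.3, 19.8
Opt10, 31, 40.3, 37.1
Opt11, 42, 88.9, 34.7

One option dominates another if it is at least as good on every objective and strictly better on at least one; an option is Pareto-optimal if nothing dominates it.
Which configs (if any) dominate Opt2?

Opt8: storage 45≥38, write latency 46.9≤73.6, read latency 6.0≤43.9 — dominates Opt2.
Others (Opt1, Opt3, Opt4, Opt5, Opt6, Opt7, Opt9, Opt10, Opt11) are each worse than Opt2 on at least one objective.

Opt8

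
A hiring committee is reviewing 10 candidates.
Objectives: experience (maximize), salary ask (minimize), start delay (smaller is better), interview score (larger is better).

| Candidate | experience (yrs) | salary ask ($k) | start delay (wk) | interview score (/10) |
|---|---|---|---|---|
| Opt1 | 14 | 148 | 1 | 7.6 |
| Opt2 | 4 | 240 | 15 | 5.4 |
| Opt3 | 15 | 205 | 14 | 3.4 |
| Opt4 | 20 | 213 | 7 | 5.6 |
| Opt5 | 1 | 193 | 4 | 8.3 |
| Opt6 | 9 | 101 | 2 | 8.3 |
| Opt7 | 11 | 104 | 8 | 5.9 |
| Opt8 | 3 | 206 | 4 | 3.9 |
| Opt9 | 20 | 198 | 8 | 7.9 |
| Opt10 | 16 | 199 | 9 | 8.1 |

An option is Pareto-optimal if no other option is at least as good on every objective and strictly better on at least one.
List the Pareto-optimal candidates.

Opt1: not dominated (best start delay).
Opt2: dominated by Opt1 (experience 14≥4, salary ask 148≤240, start delay 1≤15, interview score 7.6≥5.4).
Opt3: dominated by Opt9 (experience 20≥15, salary ask 198≤205, start delay 8≤14, interview score 7.9≥3.4).
Opt4: not dominated.
Opt5: dominated by Opt6 (experience 9≥1, salary ask 101≤193, start delay 2≤4, interview score 8.3≥8.3).
Opt6: not dominated (best salary ask).
Opt7: not dominated.
Opt8: dominated by Opt1 (experience 14≥3, salary ask 148≤206, start delay 1≤4, interview score 7.6≥3.9).
Opt9: not dominated.
Opt10: not dominated.

Opt1, Opt4, Opt6, Opt7, Opt9, Opt10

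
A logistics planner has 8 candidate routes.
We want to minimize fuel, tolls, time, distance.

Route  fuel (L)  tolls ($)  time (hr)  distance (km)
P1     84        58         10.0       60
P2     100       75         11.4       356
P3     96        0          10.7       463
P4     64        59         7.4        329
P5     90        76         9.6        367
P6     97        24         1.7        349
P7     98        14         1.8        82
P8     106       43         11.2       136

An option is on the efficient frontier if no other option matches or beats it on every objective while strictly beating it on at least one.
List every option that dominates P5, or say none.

P4

P4: fuel 64≤90, tolls 59≤76, time 7.4≤9.6, distance 329≤367 — dominates P5.
Others (P1, P2, P3, P6, P7, P8) are each worse than P5 on at least one objective.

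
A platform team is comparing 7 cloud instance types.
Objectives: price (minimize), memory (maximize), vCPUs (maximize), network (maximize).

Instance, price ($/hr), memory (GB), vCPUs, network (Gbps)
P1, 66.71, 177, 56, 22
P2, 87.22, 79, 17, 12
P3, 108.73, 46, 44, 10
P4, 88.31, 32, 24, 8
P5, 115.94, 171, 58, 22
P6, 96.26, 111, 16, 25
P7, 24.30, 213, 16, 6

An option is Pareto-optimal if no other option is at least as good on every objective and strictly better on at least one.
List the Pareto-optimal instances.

P1: not dominated.
P2: dominated by P1 (price 66.71≤87.22, memory 177≥79, vCPUs 56≥17, network 22≥12).
P3: dominated by P1 (price 66.71≤108.73, memory 177≥46, vCPUs 56≥44, network 22≥10).
P4: dominated by P1 (price 66.71≤88.31, memory 177≥32, vCPUs 56≥24, network 22≥8).
P5: not dominated (best vCPUs).
P6: not dominated (best network).
P7: not dominated (best price).

P1, P5, P6, P7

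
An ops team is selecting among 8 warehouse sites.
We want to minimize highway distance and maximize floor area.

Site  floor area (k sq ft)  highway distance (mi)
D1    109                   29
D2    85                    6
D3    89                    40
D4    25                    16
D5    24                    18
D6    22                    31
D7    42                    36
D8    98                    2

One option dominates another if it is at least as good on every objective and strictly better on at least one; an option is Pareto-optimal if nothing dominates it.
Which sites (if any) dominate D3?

D1, D8

D1: floor area 109≥89, highway distance 29≤40 — dominates D3.
D8: floor area 98≥89, highway distance 2≤40 — dominates D3.
Others (D2, D4, D5, D6, D7) are each worse than D3 on at least one objective.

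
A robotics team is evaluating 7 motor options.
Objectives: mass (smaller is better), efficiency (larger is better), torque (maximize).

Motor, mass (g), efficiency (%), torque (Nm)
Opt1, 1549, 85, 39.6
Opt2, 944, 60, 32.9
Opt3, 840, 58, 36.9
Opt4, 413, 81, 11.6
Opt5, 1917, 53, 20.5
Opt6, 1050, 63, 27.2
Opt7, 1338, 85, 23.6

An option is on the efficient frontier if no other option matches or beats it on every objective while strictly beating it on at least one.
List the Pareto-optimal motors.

Opt1: not dominated (best torque).
Opt2: not dominated.
Opt3: not dominated.
Opt4: not dominated (best mass).
Opt5: dominated by Opt1 (mass 1549≤1917, efficiency 85≥53, torque 39.6≥20.5).
Opt6: not dominated.
Opt7: not dominated.

Opt1, Opt2, Opt3, Opt4, Opt6, Opt7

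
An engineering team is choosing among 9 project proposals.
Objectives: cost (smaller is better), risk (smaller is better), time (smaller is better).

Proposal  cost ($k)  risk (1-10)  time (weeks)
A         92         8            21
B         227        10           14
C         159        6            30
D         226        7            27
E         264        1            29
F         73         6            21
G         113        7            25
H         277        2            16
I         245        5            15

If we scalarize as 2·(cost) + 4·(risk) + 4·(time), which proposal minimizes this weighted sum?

A: 2·92 + 4·8 + 4·21 = 300
B: 2·227 + 4·10 + 4·14 = 550
C: 2·159 + 4·6 + 4·30 = 462
D: 2·226 + 4·7 + 4·27 = 588
E: 2·264 + 4·1 + 4·29 = 648
F: 2·73 + 4·6 + 4·21 = 254
G: 2·113 + 4·7 + 4·25 = 354
H: 2·277 + 4·2 + 4·16 = 626
I: 2·245 + 4·5 + 4·15 = 570
Lowest: F at 254.

F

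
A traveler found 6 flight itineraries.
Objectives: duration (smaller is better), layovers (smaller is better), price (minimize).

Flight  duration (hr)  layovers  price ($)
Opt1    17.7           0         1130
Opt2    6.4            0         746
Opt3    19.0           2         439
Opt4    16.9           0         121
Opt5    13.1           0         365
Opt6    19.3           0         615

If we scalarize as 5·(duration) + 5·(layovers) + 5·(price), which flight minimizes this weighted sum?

Opt4

Opt1: 5·17.7 + 5·0 + 5·1130 = 5738.5
Opt2: 5·6.4 + 5·0 + 5·746 = 3762.0
Opt3: 5·19.0 + 5·2 + 5·439 = 2300.0
Opt4: 5·16.9 + 5·0 + 5·121 = 689.5
Opt5: 5·13.1 + 5·0 + 5·365 = 1890.5
Opt6: 5·19.3 + 5·0 + 5·615 = 3171.5
Lowest: Opt4 at 689.5.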